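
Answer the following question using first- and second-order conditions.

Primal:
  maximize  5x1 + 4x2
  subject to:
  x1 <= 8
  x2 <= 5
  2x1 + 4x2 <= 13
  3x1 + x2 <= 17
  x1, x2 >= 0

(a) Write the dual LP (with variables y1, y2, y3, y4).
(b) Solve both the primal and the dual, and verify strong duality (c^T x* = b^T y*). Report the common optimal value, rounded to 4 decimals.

The standard primal-dual pair for 'max c^T x s.t. A x <= b, x >= 0' is:
  Dual:  min b^T y  s.t.  A^T y >= c,  y >= 0.

So the dual LP is:
  minimize  8y1 + 5y2 + 13y3 + 17y4
  subject to:
    y1 + 2y3 + 3y4 >= 5
    y2 + 4y3 + y4 >= 4
    y1, y2, y3, y4 >= 0

Solving the primal: x* = (5.5, 0.5).
  primal value c^T x* = 29.5.
Solving the dual: y* = (0, 0, 0.7, 1.2).
  dual value b^T y* = 29.5.
Strong duality: c^T x* = b^T y*. Confirmed.

29.5


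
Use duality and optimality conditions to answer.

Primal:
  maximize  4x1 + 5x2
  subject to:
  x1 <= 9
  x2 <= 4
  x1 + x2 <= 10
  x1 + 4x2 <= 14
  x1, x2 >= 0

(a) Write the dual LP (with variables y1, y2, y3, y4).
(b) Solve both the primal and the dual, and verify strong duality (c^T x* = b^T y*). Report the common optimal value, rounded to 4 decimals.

The standard primal-dual pair for 'max c^T x s.t. A x <= b, x >= 0' is:
  Dual:  min b^T y  s.t.  A^T y >= c,  y >= 0.

So the dual LP is:
  minimize  9y1 + 4y2 + 10y3 + 14y4
  subject to:
    y1 + y3 + y4 >= 4
    y2 + y3 + 4y4 >= 5
    y1, y2, y3, y4 >= 0

Solving the primal: x* = (8.6667, 1.3333).
  primal value c^T x* = 41.3333.
Solving the dual: y* = (0, 0, 3.6667, 0.3333).
  dual value b^T y* = 41.3333.
Strong duality: c^T x* = b^T y*. Confirmed.

41.3333


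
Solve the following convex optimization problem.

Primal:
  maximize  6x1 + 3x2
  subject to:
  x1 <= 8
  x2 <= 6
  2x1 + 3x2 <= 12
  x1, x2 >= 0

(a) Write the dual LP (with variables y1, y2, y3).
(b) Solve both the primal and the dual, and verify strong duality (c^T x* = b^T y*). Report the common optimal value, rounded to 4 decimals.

The standard primal-dual pair for 'max c^T x s.t. A x <= b, x >= 0' is:
  Dual:  min b^T y  s.t.  A^T y >= c,  y >= 0.

So the dual LP is:
  minimize  8y1 + 6y2 + 12y3
  subject to:
    y1 + 2y3 >= 6
    y2 + 3y3 >= 3
    y1, y2, y3 >= 0

Solving the primal: x* = (6, 0).
  primal value c^T x* = 36.
Solving the dual: y* = (0, 0, 3).
  dual value b^T y* = 36.
Strong duality: c^T x* = b^T y*. Confirmed.

36


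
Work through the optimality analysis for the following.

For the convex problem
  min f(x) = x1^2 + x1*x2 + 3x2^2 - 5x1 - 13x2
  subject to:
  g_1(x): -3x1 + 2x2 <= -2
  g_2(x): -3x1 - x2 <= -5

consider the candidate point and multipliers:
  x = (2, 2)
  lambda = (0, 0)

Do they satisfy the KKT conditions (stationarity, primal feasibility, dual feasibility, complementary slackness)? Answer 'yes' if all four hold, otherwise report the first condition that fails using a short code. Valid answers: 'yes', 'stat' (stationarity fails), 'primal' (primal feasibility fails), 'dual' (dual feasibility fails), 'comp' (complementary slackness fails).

Gradient of f: grad f(x) = Q x + c = (1, 1)
Constraint values g_i(x) = a_i^T x - b_i:
  g_1((2, 2)) = 0
  g_2((2, 2)) = -3
Stationarity residual: grad f(x) + sum_i lambda_i a_i = (1, 1)
  -> stationarity FAILS
Primal feasibility (all g_i <= 0): OK
Dual feasibility (all lambda_i >= 0): OK
Complementary slackness (lambda_i * g_i(x) = 0 for all i): OK

Verdict: the first failing condition is stationarity -> stat.

stat


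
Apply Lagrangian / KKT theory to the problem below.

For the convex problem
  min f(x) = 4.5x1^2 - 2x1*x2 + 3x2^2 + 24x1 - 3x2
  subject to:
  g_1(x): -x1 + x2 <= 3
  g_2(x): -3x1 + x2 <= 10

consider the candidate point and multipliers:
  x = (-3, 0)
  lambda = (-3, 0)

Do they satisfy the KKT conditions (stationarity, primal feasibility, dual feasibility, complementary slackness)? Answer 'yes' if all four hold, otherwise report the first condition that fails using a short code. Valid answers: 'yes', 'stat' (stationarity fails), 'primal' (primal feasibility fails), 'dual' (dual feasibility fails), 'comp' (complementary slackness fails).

Gradient of f: grad f(x) = Q x + c = (-3, 3)
Constraint values g_i(x) = a_i^T x - b_i:
  g_1((-3, 0)) = 0
  g_2((-3, 0)) = -1
Stationarity residual: grad f(x) + sum_i lambda_i a_i = (0, 0)
  -> stationarity OK
Primal feasibility (all g_i <= 0): OK
Dual feasibility (all lambda_i >= 0): FAILS
Complementary slackness (lambda_i * g_i(x) = 0 for all i): OK

Verdict: the first failing condition is dual_feasibility -> dual.

dual


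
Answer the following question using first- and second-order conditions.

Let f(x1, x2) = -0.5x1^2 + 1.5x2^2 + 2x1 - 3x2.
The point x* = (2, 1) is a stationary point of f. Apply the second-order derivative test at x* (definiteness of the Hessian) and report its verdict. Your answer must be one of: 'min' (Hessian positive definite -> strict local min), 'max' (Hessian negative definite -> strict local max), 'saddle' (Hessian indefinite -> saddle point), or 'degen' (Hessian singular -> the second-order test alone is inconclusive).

Compute the Hessian H = grad^2 f:
  H = [[-1, 0], [0, 3]]
Verify stationarity: grad f(x*) = H x* + g = (0, 0).
Eigenvalues of H: -1, 3.
Eigenvalues have mixed signs, so H is indefinite -> x* is a saddle point.

saddle


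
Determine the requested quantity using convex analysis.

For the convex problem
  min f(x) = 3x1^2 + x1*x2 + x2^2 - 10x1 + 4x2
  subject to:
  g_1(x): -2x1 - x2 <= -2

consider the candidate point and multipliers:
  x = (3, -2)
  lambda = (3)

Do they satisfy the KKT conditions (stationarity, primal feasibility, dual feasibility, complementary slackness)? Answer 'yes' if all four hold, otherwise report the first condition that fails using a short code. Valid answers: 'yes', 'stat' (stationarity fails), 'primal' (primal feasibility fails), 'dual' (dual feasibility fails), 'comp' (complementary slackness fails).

Gradient of f: grad f(x) = Q x + c = (6, 3)
Constraint values g_i(x) = a_i^T x - b_i:
  g_1((3, -2)) = -2
Stationarity residual: grad f(x) + sum_i lambda_i a_i = (0, 0)
  -> stationarity OK
Primal feasibility (all g_i <= 0): OK
Dual feasibility (all lambda_i >= 0): OK
Complementary slackness (lambda_i * g_i(x) = 0 for all i): FAILS

Verdict: the first failing condition is complementary_slackness -> comp.

comp


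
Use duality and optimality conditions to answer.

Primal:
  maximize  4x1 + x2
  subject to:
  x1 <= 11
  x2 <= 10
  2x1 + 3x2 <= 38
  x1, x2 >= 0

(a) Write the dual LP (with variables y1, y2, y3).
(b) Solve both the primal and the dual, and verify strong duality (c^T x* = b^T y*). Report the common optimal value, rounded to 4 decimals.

The standard primal-dual pair for 'max c^T x s.t. A x <= b, x >= 0' is:
  Dual:  min b^T y  s.t.  A^T y >= c,  y >= 0.

So the dual LP is:
  minimize  11y1 + 10y2 + 38y3
  subject to:
    y1 + 2y3 >= 4
    y2 + 3y3 >= 1
    y1, y2, y3 >= 0

Solving the primal: x* = (11, 5.3333).
  primal value c^T x* = 49.3333.
Solving the dual: y* = (3.3333, 0, 0.3333).
  dual value b^T y* = 49.3333.
Strong duality: c^T x* = b^T y*. Confirmed.

49.3333


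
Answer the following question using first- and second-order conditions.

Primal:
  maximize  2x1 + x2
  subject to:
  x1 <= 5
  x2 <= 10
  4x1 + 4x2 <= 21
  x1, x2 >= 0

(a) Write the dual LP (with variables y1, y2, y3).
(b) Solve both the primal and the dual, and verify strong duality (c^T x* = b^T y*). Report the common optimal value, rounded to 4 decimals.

The standard primal-dual pair for 'max c^T x s.t. A x <= b, x >= 0' is:
  Dual:  min b^T y  s.t.  A^T y >= c,  y >= 0.

So the dual LP is:
  minimize  5y1 + 10y2 + 21y3
  subject to:
    y1 + 4y3 >= 2
    y2 + 4y3 >= 1
    y1, y2, y3 >= 0

Solving the primal: x* = (5, 0.25).
  primal value c^T x* = 10.25.
Solving the dual: y* = (1, 0, 0.25).
  dual value b^T y* = 10.25.
Strong duality: c^T x* = b^T y*. Confirmed.

10.25


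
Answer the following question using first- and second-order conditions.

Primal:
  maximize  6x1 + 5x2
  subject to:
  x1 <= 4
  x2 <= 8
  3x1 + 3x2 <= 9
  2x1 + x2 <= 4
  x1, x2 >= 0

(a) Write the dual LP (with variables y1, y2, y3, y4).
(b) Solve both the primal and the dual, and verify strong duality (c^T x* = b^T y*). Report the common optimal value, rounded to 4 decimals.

The standard primal-dual pair for 'max c^T x s.t. A x <= b, x >= 0' is:
  Dual:  min b^T y  s.t.  A^T y >= c,  y >= 0.

So the dual LP is:
  minimize  4y1 + 8y2 + 9y3 + 4y4
  subject to:
    y1 + 3y3 + 2y4 >= 6
    y2 + 3y3 + y4 >= 5
    y1, y2, y3, y4 >= 0

Solving the primal: x* = (1, 2).
  primal value c^T x* = 16.
Solving the dual: y* = (0, 0, 1.3333, 1).
  dual value b^T y* = 16.
Strong duality: c^T x* = b^T y*. Confirmed.

16


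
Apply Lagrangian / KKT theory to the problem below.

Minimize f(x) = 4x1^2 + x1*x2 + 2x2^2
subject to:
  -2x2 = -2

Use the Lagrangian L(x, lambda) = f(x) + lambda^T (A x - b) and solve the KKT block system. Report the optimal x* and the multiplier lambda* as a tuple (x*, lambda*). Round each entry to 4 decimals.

Form the Lagrangian:
  L(x, lambda) = (1/2) x^T Q x + c^T x + lambda^T (A x - b)
Stationarity (grad_x L = 0): Q x + c + A^T lambda = 0.
Primal feasibility: A x = b.

This gives the KKT block system:
  [ Q   A^T ] [ x     ]   [-c ]
  [ A    0  ] [ lambda ] = [ b ]

Solving the linear system:
  x*      = (-0.125, 1)
  lambda* = (1.9375)
  f(x*)   = 1.9375

x* = (-0.125, 1), lambda* = (1.9375)


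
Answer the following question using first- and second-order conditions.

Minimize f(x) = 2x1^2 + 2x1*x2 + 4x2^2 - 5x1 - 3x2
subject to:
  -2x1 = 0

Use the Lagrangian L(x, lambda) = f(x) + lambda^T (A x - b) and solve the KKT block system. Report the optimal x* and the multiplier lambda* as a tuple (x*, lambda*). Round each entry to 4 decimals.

Form the Lagrangian:
  L(x, lambda) = (1/2) x^T Q x + c^T x + lambda^T (A x - b)
Stationarity (grad_x L = 0): Q x + c + A^T lambda = 0.
Primal feasibility: A x = b.

This gives the KKT block system:
  [ Q   A^T ] [ x     ]   [-c ]
  [ A    0  ] [ lambda ] = [ b ]

Solving the linear system:
  x*      = (0, 0.375)
  lambda* = (-2.125)
  f(x*)   = -0.5625

x* = (0, 0.375), lambda* = (-2.125)


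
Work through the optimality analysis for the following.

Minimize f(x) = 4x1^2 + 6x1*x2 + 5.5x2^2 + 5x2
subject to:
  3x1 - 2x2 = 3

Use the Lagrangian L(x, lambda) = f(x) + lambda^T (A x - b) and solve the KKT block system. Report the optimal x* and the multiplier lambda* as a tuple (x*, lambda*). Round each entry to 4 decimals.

Form the Lagrangian:
  L(x, lambda) = (1/2) x^T Q x + c^T x + lambda^T (A x - b)
Stationarity (grad_x L = 0): Q x + c + A^T lambda = 0.
Primal feasibility: A x = b.

This gives the KKT block system:
  [ Q   A^T ] [ x     ]   [-c ]
  [ A    0  ] [ lambda ] = [ b ]

Solving the linear system:
  x*      = (0.5172, -0.7241)
  lambda* = (0.069)
  f(x*)   = -1.9138

x* = (0.5172, -0.7241), lambda* = (0.069)


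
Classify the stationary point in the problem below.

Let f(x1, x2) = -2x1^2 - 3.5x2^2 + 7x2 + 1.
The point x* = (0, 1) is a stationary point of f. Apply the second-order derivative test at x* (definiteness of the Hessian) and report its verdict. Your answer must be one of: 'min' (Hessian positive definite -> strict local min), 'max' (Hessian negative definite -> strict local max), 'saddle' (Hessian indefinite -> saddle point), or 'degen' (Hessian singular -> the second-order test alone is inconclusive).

Compute the Hessian H = grad^2 f:
  H = [[-4, 0], [0, -7]]
Verify stationarity: grad f(x*) = H x* + g = (0, 0).
Eigenvalues of H: -7, -4.
Both eigenvalues < 0, so H is negative definite -> x* is a strict local max.

max


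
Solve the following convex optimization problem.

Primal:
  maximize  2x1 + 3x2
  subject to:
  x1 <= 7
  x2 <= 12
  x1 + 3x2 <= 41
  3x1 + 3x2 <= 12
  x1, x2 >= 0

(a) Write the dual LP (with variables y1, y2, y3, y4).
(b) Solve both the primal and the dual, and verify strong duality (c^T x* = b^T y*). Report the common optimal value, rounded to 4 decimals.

The standard primal-dual pair for 'max c^T x s.t. A x <= b, x >= 0' is:
  Dual:  min b^T y  s.t.  A^T y >= c,  y >= 0.

So the dual LP is:
  minimize  7y1 + 12y2 + 41y3 + 12y4
  subject to:
    y1 + y3 + 3y4 >= 2
    y2 + 3y3 + 3y4 >= 3
    y1, y2, y3, y4 >= 0

Solving the primal: x* = (0, 4).
  primal value c^T x* = 12.
Solving the dual: y* = (0, 0, 0, 1).
  dual value b^T y* = 12.
Strong duality: c^T x* = b^T y*. Confirmed.

12


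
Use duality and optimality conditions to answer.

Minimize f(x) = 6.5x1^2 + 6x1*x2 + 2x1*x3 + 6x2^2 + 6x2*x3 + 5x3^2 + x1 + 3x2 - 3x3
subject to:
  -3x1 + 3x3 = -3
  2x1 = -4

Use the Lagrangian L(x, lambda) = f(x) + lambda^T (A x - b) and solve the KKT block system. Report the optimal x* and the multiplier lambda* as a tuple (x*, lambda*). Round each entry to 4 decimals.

Form the Lagrangian:
  L(x, lambda) = (1/2) x^T Q x + c^T x + lambda^T (A x - b)
Stationarity (grad_x L = 0): Q x + c + A^T lambda = 0.
Primal feasibility: A x = b.

This gives the KKT block system:
  [ Q   A^T ] [ x     ]   [-c ]
  [ A    0  ] [ lambda ] = [ b ]

Solving the linear system:
  x*      = (-2, 2.25, -3)
  lambda* = (7.8333, 20.5)
  f(x*)   = 59.625

x* = (-2, 2.25, -3), lambda* = (7.8333, 20.5)


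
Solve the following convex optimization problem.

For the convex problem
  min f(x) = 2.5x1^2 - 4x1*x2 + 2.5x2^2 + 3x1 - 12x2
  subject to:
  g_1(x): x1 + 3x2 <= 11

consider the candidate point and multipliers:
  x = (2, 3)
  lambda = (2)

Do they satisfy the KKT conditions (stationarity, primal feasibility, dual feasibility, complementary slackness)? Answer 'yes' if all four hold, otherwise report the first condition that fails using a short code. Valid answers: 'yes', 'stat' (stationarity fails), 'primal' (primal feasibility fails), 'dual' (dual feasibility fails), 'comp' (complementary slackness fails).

Gradient of f: grad f(x) = Q x + c = (1, -5)
Constraint values g_i(x) = a_i^T x - b_i:
  g_1((2, 3)) = 0
Stationarity residual: grad f(x) + sum_i lambda_i a_i = (3, 1)
  -> stationarity FAILS
Primal feasibility (all g_i <= 0): OK
Dual feasibility (all lambda_i >= 0): OK
Complementary slackness (lambda_i * g_i(x) = 0 for all i): OK

Verdict: the first failing condition is stationarity -> stat.

stat


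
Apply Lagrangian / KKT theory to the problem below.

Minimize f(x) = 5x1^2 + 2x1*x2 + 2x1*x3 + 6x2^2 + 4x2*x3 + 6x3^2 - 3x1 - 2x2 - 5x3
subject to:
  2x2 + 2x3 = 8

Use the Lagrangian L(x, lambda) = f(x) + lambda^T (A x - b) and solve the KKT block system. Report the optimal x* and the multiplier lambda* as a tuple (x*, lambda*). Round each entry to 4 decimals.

Form the Lagrangian:
  L(x, lambda) = (1/2) x^T Q x + c^T x + lambda^T (A x - b)
Stationarity (grad_x L = 0): Q x + c + A^T lambda = 0.
Primal feasibility: A x = b.

This gives the KKT block system:
  [ Q   A^T ] [ x     ]   [-c ]
  [ A    0  ] [ lambda ] = [ b ]

Solving the linear system:
  x*      = (-0.5, 1.8125, 2.1875)
  lambda* = (-13.75)
  f(x*)   = 48.4688

x* = (-0.5, 1.8125, 2.1875), lambda* = (-13.75)


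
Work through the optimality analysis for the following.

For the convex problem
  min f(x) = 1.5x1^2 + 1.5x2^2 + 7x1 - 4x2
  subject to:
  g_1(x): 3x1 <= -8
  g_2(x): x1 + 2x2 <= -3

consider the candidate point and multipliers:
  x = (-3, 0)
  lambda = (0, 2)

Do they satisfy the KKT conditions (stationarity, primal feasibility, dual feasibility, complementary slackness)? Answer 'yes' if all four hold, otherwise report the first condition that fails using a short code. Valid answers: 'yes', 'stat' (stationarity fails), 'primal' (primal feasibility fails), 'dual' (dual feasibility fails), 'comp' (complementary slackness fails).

Gradient of f: grad f(x) = Q x + c = (-2, -4)
Constraint values g_i(x) = a_i^T x - b_i:
  g_1((-3, 0)) = -1
  g_2((-3, 0)) = 0
Stationarity residual: grad f(x) + sum_i lambda_i a_i = (0, 0)
  -> stationarity OK
Primal feasibility (all g_i <= 0): OK
Dual feasibility (all lambda_i >= 0): OK
Complementary slackness (lambda_i * g_i(x) = 0 for all i): OK

Verdict: yes, KKT holds.

yes


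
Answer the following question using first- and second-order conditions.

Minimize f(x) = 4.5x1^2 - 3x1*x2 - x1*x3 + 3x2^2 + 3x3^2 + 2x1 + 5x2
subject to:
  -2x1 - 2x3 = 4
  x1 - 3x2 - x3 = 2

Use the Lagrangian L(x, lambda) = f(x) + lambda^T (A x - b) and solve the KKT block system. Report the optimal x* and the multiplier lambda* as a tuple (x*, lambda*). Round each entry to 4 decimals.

Form the Lagrangian:
  L(x, lambda) = (1/2) x^T Q x + c^T x + lambda^T (A x - b)
Stationarity (grad_x L = 0): Q x + c + A^T lambda = 0.
Primal feasibility: A x = b.

This gives the KKT block system:
  [ Q   A^T ] [ x     ]   [-c ]
  [ A    0  ] [ lambda ] = [ b ]

Solving the linear system:
  x*      = (-1.234, -0.8227, -0.766)
  lambda* = (-2.3085, 1.2553)
  f(x*)   = 0.0709

x* = (-1.234, -0.8227, -0.766), lambda* = (-2.3085, 1.2553)


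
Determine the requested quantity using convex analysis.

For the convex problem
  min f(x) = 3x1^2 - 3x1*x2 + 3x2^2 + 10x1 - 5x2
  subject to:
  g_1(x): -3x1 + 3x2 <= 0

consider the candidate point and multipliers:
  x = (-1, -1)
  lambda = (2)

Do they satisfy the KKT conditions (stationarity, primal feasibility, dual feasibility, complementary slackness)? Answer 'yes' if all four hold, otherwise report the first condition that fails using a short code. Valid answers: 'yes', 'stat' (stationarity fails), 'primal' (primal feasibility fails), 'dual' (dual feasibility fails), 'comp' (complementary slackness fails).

Gradient of f: grad f(x) = Q x + c = (7, -8)
Constraint values g_i(x) = a_i^T x - b_i:
  g_1((-1, -1)) = 0
Stationarity residual: grad f(x) + sum_i lambda_i a_i = (1, -2)
  -> stationarity FAILS
Primal feasibility (all g_i <= 0): OK
Dual feasibility (all lambda_i >= 0): OK
Complementary slackness (lambda_i * g_i(x) = 0 for all i): OK

Verdict: the first failing condition is stationarity -> stat.

stat


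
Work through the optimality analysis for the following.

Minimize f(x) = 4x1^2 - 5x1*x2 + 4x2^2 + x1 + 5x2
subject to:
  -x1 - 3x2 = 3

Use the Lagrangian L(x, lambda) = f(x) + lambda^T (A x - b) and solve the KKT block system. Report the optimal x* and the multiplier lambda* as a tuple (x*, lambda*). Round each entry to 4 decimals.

Form the Lagrangian:
  L(x, lambda) = (1/2) x^T Q x + c^T x + lambda^T (A x - b)
Stationarity (grad_x L = 0): Q x + c + A^T lambda = 0.
Primal feasibility: A x = b.

This gives the KKT block system:
  [ Q   A^T ] [ x     ]   [-c ]
  [ A    0  ] [ lambda ] = [ b ]

Solving the linear system:
  x*      = (-0.5727, -0.8091)
  lambda* = (0.4636)
  f(x*)   = -3.0045

x* = (-0.5727, -0.8091), lambda* = (0.4636)


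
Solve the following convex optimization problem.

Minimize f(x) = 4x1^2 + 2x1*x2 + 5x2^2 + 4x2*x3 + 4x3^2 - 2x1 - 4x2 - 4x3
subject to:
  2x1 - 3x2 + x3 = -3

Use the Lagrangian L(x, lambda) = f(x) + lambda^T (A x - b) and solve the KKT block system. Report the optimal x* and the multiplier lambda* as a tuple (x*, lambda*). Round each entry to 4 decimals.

Form the Lagrangian:
  L(x, lambda) = (1/2) x^T Q x + c^T x + lambda^T (A x - b)
Stationarity (grad_x L = 0): Q x + c + A^T lambda = 0.
Primal feasibility: A x = b.

This gives the KKT block system:
  [ Q   A^T ] [ x     ]   [-c ]
  [ A    0  ] [ lambda ] = [ b ]

Solving the linear system:
  x*      = (-0.2447, 0.8187, -0.0544)
  lambda* = (1.1601)
  f(x*)   = 0.4562

x* = (-0.2447, 0.8187, -0.0544), lambda* = (1.1601)


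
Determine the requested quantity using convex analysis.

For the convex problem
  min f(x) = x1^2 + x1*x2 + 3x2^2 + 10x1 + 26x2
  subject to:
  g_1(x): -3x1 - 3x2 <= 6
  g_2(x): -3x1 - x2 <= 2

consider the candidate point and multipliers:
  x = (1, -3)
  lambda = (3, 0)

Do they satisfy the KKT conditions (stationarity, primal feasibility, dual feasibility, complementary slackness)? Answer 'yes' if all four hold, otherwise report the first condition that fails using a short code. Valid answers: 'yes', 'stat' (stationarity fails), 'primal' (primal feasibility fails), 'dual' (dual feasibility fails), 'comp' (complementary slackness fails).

Gradient of f: grad f(x) = Q x + c = (9, 9)
Constraint values g_i(x) = a_i^T x - b_i:
  g_1((1, -3)) = 0
  g_2((1, -3)) = -2
Stationarity residual: grad f(x) + sum_i lambda_i a_i = (0, 0)
  -> stationarity OK
Primal feasibility (all g_i <= 0): OK
Dual feasibility (all lambda_i >= 0): OK
Complementary slackness (lambda_i * g_i(x) = 0 for all i): OK

Verdict: yes, KKT holds.

yes


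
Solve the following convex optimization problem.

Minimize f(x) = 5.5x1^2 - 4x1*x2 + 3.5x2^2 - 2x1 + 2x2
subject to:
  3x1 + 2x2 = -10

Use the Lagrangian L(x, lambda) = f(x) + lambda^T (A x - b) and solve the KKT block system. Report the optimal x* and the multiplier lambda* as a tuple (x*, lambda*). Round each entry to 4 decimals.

Form the Lagrangian:
  L(x, lambda) = (1/2) x^T Q x + c^T x + lambda^T (A x - b)
Stationarity (grad_x L = 0): Q x + c + A^T lambda = 0.
Primal feasibility: A x = b.

This gives the KKT block system:
  [ Q   A^T ] [ x     ]   [-c ]
  [ A    0  ] [ lambda ] = [ b ]

Solving the linear system:
  x*      = (-1.7419, -2.3871)
  lambda* = (3.871)
  f(x*)   = 18.7097

x* = (-1.7419, -2.3871), lambda* = (3.871)


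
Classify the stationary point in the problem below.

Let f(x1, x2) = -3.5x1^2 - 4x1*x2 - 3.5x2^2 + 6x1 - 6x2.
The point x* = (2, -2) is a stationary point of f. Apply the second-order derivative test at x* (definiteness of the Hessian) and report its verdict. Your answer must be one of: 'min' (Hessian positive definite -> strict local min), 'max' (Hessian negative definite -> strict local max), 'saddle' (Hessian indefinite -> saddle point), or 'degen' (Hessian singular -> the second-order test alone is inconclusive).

Compute the Hessian H = grad^2 f:
  H = [[-7, -4], [-4, -7]]
Verify stationarity: grad f(x*) = H x* + g = (0, 0).
Eigenvalues of H: -11, -3.
Both eigenvalues < 0, so H is negative definite -> x* is a strict local max.

max


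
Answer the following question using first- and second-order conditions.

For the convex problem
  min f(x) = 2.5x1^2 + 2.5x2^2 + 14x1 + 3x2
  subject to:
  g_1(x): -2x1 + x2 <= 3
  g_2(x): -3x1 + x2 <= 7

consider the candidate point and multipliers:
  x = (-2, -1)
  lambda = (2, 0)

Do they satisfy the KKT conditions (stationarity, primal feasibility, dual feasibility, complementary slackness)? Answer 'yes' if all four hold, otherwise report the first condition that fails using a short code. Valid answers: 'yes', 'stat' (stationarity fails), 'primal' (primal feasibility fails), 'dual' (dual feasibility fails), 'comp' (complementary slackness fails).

Gradient of f: grad f(x) = Q x + c = (4, -2)
Constraint values g_i(x) = a_i^T x - b_i:
  g_1((-2, -1)) = 0
  g_2((-2, -1)) = -2
Stationarity residual: grad f(x) + sum_i lambda_i a_i = (0, 0)
  -> stationarity OK
Primal feasibility (all g_i <= 0): OK
Dual feasibility (all lambda_i >= 0): OK
Complementary slackness (lambda_i * g_i(x) = 0 for all i): OK

Verdict: yes, KKT holds.

yes


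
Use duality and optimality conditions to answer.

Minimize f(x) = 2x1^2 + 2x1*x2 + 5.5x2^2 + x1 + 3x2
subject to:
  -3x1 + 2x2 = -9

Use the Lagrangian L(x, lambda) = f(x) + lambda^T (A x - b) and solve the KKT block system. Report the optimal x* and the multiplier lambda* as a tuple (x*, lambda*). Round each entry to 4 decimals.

Form the Lagrangian:
  L(x, lambda) = (1/2) x^T Q x + c^T x + lambda^T (A x - b)
Stationarity (grad_x L = 0): Q x + c + A^T lambda = 0.
Primal feasibility: A x = b.

This gives the KKT block system:
  [ Q   A^T ] [ x     ]   [-c ]
  [ A    0  ] [ lambda ] = [ b ]

Solving the linear system:
  x*      = (2.2374, -1.1439)
  lambda* = (2.554)
  f(x*)   = 10.8957

x* = (2.2374, -1.1439), lambda* = (2.554)


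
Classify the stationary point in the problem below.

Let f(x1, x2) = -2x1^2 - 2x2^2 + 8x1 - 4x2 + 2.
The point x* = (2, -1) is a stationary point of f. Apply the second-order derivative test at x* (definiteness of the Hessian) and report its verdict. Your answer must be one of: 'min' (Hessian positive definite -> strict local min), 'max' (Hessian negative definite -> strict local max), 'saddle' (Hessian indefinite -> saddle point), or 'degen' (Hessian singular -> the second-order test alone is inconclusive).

Compute the Hessian H = grad^2 f:
  H = [[-4, 0], [0, -4]]
Verify stationarity: grad f(x*) = H x* + g = (0, 0).
Eigenvalues of H: -4, -4.
Both eigenvalues < 0, so H is negative definite -> x* is a strict local max.

max


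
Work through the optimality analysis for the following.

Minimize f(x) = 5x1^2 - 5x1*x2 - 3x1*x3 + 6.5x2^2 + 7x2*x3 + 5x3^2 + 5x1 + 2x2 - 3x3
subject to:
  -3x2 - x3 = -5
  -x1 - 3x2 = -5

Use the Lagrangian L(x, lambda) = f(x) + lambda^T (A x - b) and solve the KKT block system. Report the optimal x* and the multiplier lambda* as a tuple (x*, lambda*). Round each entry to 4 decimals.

Form the Lagrangian:
  L(x, lambda) = (1/2) x^T Q x + c^T x + lambda^T (A x - b)
Stationarity (grad_x L = 0): Q x + c + A^T lambda = 0.
Primal feasibility: A x = b.

This gives the KKT block system:
  [ Q   A^T ] [ x     ]   [-c ]
  [ A    0  ] [ lambda ] = [ b ]

Solving the linear system:
  x*      = (0.1811, 1.6063, 0.1811)
  lambda* = (9.5118, -1.7638)
  f(x*)   = 21.1575

x* = (0.1811, 1.6063, 0.1811), lambda* = (9.5118, -1.7638)


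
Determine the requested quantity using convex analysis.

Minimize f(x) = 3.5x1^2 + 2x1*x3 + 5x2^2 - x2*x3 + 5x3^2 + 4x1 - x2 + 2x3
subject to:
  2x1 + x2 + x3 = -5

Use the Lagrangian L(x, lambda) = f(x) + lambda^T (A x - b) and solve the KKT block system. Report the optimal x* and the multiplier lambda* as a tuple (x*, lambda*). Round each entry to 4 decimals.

Form the Lagrangian:
  L(x, lambda) = (1/2) x^T Q x + c^T x + lambda^T (A x - b)
Stationarity (grad_x L = 0): Q x + c + A^T lambda = 0.
Primal feasibility: A x = b.

This gives the KKT block system:
  [ Q   A^T ] [ x     ]   [-c ]
  [ A    0  ] [ lambda ] = [ b ]

Solving the linear system:
  x*      = (-2.0524, -0.4978, -0.3974)
  lambda* = (5.5808)
  f(x*)   = 9.6987

x* = (-2.0524, -0.4978, -0.3974), lambda* = (5.5808)


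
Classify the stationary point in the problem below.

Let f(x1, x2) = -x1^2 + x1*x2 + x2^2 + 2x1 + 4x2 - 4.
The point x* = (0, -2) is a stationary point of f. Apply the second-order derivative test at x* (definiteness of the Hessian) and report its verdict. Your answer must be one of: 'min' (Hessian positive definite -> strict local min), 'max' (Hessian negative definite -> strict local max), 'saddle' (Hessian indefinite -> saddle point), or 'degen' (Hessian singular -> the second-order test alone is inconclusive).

Compute the Hessian H = grad^2 f:
  H = [[-2, 1], [1, 2]]
Verify stationarity: grad f(x*) = H x* + g = (0, 0).
Eigenvalues of H: -2.2361, 2.2361.
Eigenvalues have mixed signs, so H is indefinite -> x* is a saddle point.

saddle


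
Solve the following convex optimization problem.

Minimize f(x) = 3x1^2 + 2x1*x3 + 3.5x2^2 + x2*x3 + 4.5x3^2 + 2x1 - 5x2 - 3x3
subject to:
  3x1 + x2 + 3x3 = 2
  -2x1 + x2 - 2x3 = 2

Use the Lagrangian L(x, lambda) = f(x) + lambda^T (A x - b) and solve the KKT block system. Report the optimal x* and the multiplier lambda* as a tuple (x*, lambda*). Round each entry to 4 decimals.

Form the Lagrangian:
  L(x, lambda) = (1/2) x^T Q x + c^T x + lambda^T (A x - b)
Stationarity (grad_x L = 0): Q x + c + A^T lambda = 0.
Primal feasibility: A x = b.

This gives the KKT block system:
  [ Q   A^T ] [ x     ]   [-c ]
  [ A    0  ] [ lambda ] = [ b ]

Solving the linear system:
  x*      = (-0.2727, 2, 0.2727)
  lambda* = (-3.8909, -5.3818)
  f(x*)   = 3.5909

x* = (-0.2727, 2, 0.2727), lambda* = (-3.8909, -5.3818)


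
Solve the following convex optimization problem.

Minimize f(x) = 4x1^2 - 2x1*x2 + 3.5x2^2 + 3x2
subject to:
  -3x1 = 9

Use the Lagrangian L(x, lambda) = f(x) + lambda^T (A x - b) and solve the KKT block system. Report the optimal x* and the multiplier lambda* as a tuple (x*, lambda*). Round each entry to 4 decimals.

Form the Lagrangian:
  L(x, lambda) = (1/2) x^T Q x + c^T x + lambda^T (A x - b)
Stationarity (grad_x L = 0): Q x + c + A^T lambda = 0.
Primal feasibility: A x = b.

This gives the KKT block system:
  [ Q   A^T ] [ x     ]   [-c ]
  [ A    0  ] [ lambda ] = [ b ]

Solving the linear system:
  x*      = (-3, -1.2857)
  lambda* = (-7.1429)
  f(x*)   = 30.2143

x* = (-3, -1.2857), lambda* = (-7.1429)


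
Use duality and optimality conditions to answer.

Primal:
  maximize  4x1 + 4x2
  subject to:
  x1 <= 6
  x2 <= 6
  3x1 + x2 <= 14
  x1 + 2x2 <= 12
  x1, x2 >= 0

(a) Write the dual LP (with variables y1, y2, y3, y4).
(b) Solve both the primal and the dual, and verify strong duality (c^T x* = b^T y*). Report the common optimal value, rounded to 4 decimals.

The standard primal-dual pair for 'max c^T x s.t. A x <= b, x >= 0' is:
  Dual:  min b^T y  s.t.  A^T y >= c,  y >= 0.

So the dual LP is:
  minimize  6y1 + 6y2 + 14y3 + 12y4
  subject to:
    y1 + 3y3 + y4 >= 4
    y2 + y3 + 2y4 >= 4
    y1, y2, y3, y4 >= 0

Solving the primal: x* = (3.2, 4.4).
  primal value c^T x* = 30.4.
Solving the dual: y* = (0, 0, 0.8, 1.6).
  dual value b^T y* = 30.4.
Strong duality: c^T x* = b^T y*. Confirmed.

30.4


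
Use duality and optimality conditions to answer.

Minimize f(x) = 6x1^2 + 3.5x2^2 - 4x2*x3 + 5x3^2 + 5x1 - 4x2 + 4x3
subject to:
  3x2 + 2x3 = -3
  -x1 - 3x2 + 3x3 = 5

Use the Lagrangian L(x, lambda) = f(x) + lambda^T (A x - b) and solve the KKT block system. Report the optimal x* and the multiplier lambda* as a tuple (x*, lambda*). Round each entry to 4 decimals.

Form the Lagrangian:
  L(x, lambda) = (1/2) x^T Q x + c^T x + lambda^T (A x - b)
Stationarity (grad_x L = 0): Q x + c + A^T lambda = 0.
Primal feasibility: A x = b.

This gives the KKT block system:
  [ Q   A^T ] [ x     ]   [-c ]
  [ A    0  ] [ lambda ] = [ b ]

Solving the linear system:
  x*      = (-0.7491, -1.1668, 0.2502)
  lambda* = (0.3999, -3.9895)
  f(x*)   = 11.5347

x* = (-0.7491, -1.1668, 0.2502), lambda* = (0.3999, -3.9895)


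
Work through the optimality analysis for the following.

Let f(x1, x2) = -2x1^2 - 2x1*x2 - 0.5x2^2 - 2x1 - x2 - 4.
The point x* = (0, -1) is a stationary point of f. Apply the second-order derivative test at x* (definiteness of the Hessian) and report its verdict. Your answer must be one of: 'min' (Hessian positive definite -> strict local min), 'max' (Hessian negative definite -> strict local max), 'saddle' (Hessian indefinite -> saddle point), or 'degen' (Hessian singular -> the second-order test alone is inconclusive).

Compute the Hessian H = grad^2 f:
  H = [[-4, -2], [-2, -1]]
Verify stationarity: grad f(x*) = H x* + g = (0, 0).
Eigenvalues of H: -5, 0.
H has a zero eigenvalue (singular; negative semidefinite but not definite), so H is neither positive definite, negative definite, nor indefinite. The second-order test alone is inconclusive -> degen.
(Indeed, f is constant along the null direction of H through x*, so x* is not a strict local extremum.)

degen


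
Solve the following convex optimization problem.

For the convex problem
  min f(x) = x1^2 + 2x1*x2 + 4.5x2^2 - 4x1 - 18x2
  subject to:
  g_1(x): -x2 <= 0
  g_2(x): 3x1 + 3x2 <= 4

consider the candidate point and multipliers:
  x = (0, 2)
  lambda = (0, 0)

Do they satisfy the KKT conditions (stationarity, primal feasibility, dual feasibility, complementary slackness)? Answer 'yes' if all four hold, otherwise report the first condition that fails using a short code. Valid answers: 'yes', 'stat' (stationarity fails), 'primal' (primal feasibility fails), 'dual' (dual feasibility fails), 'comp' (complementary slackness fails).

Gradient of f: grad f(x) = Q x + c = (0, 0)
Constraint values g_i(x) = a_i^T x - b_i:
  g_1((0, 2)) = -2
  g_2((0, 2)) = 2
Stationarity residual: grad f(x) + sum_i lambda_i a_i = (0, 0)
  -> stationarity OK
Primal feasibility (all g_i <= 0): FAILS
Dual feasibility (all lambda_i >= 0): OK
Complementary slackness (lambda_i * g_i(x) = 0 for all i): OK

Verdict: the first failing condition is primal_feasibility -> primal.

primal


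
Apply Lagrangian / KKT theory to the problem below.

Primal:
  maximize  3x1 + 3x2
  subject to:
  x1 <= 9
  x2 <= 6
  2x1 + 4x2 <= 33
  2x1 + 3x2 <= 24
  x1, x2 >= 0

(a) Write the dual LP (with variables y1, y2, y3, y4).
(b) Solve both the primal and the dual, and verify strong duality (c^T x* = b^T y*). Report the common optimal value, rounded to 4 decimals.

The standard primal-dual pair for 'max c^T x s.t. A x <= b, x >= 0' is:
  Dual:  min b^T y  s.t.  A^T y >= c,  y >= 0.

So the dual LP is:
  minimize  9y1 + 6y2 + 33y3 + 24y4
  subject to:
    y1 + 2y3 + 2y4 >= 3
    y2 + 4y3 + 3y4 >= 3
    y1, y2, y3, y4 >= 0

Solving the primal: x* = (9, 2).
  primal value c^T x* = 33.
Solving the dual: y* = (1, 0, 0, 1).
  dual value b^T y* = 33.
Strong duality: c^T x* = b^T y*. Confirmed.

33


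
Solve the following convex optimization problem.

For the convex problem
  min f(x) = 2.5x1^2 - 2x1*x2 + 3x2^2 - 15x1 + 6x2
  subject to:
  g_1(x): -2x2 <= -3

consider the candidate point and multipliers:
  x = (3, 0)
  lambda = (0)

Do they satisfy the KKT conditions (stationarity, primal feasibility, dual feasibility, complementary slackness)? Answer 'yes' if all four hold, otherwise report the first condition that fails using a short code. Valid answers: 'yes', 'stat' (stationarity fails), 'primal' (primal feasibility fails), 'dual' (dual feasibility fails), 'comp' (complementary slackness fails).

Gradient of f: grad f(x) = Q x + c = (0, 0)
Constraint values g_i(x) = a_i^T x - b_i:
  g_1((3, 0)) = 3
Stationarity residual: grad f(x) + sum_i lambda_i a_i = (0, 0)
  -> stationarity OK
Primal feasibility (all g_i <= 0): FAILS
Dual feasibility (all lambda_i >= 0): OK
Complementary slackness (lambda_i * g_i(x) = 0 for all i): OK

Verdict: the first failing condition is primal_feasibility -> primal.

primal


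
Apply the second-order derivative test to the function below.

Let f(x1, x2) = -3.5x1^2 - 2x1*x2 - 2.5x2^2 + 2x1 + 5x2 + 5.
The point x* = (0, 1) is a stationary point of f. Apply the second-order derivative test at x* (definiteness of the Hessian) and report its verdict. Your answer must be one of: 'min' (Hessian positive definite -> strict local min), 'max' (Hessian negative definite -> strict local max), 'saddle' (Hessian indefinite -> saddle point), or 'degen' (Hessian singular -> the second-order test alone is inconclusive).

Compute the Hessian H = grad^2 f:
  H = [[-7, -2], [-2, -5]]
Verify stationarity: grad f(x*) = H x* + g = (0, 0).
Eigenvalues of H: -8.2361, -3.7639.
Both eigenvalues < 0, so H is negative definite -> x* is a strict local max.

max


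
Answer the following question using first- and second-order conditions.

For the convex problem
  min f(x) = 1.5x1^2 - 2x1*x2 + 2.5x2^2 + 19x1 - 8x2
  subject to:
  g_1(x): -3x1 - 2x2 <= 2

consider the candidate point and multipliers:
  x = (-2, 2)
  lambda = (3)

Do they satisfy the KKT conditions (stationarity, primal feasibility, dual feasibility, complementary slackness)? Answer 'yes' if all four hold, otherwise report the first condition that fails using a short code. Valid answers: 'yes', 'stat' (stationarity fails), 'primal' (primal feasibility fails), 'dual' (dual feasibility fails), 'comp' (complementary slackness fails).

Gradient of f: grad f(x) = Q x + c = (9, 6)
Constraint values g_i(x) = a_i^T x - b_i:
  g_1((-2, 2)) = 0
Stationarity residual: grad f(x) + sum_i lambda_i a_i = (0, 0)
  -> stationarity OK
Primal feasibility (all g_i <= 0): OK
Dual feasibility (all lambda_i >= 0): OK
Complementary slackness (lambda_i * g_i(x) = 0 for all i): OK

Verdict: yes, KKT holds.

yes


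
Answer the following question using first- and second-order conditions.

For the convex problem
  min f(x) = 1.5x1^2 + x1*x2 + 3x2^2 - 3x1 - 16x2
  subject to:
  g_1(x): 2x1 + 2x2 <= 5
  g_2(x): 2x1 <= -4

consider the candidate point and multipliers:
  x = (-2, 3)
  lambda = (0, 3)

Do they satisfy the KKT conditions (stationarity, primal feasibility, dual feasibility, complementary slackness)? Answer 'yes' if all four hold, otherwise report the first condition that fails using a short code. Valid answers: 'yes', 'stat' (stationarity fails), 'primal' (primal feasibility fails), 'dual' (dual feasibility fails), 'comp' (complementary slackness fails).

Gradient of f: grad f(x) = Q x + c = (-6, 0)
Constraint values g_i(x) = a_i^T x - b_i:
  g_1((-2, 3)) = -3
  g_2((-2, 3)) = 0
Stationarity residual: grad f(x) + sum_i lambda_i a_i = (0, 0)
  -> stationarity OK
Primal feasibility (all g_i <= 0): OK
Dual feasibility (all lambda_i >= 0): OK
Complementary slackness (lambda_i * g_i(x) = 0 for all i): OK

Verdict: yes, KKT holds.

yes


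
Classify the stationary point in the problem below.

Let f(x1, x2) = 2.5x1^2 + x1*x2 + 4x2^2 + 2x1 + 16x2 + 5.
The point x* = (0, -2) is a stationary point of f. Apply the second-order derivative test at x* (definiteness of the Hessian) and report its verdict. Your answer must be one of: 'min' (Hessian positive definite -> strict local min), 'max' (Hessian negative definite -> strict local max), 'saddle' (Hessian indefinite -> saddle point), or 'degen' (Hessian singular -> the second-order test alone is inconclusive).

Compute the Hessian H = grad^2 f:
  H = [[5, 1], [1, 8]]
Verify stationarity: grad f(x*) = H x* + g = (0, 0).
Eigenvalues of H: 4.6972, 8.3028.
Both eigenvalues > 0, so H is positive definite -> x* is a strict local min.

min


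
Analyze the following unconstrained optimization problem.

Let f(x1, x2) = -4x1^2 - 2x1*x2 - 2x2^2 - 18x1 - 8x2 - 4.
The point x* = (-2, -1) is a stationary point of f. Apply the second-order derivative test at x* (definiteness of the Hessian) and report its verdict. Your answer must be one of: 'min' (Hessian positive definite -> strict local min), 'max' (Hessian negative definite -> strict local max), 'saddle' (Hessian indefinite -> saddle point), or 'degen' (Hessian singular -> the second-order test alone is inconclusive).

Compute the Hessian H = grad^2 f:
  H = [[-8, -2], [-2, -4]]
Verify stationarity: grad f(x*) = H x* + g = (0, 0).
Eigenvalues of H: -8.8284, -3.1716.
Both eigenvalues < 0, so H is negative definite -> x* is a strict local max.

max


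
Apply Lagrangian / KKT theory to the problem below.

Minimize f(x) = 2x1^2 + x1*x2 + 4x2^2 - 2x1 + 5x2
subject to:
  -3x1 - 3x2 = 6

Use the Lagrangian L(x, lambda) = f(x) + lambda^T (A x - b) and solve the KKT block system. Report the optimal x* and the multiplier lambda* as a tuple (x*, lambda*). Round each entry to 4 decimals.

Form the Lagrangian:
  L(x, lambda) = (1/2) x^T Q x + c^T x + lambda^T (A x - b)
Stationarity (grad_x L = 0): Q x + c + A^T lambda = 0.
Primal feasibility: A x = b.

This gives the KKT block system:
  [ Q   A^T ] [ x     ]   [-c ]
  [ A    0  ] [ lambda ] = [ b ]

Solving the linear system:
  x*      = (-0.7, -1.3)
  lambda* = (-2.0333)
  f(x*)   = 3.55

x* = (-0.7, -1.3), lambda* = (-2.0333)


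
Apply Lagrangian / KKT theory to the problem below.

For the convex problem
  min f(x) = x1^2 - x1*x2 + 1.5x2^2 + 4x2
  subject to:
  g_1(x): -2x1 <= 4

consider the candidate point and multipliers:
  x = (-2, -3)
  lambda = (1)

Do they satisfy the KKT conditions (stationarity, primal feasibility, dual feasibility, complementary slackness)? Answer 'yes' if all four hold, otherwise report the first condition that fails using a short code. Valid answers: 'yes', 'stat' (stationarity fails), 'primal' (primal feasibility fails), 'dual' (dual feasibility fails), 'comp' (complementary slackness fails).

Gradient of f: grad f(x) = Q x + c = (-1, -3)
Constraint values g_i(x) = a_i^T x - b_i:
  g_1((-2, -3)) = 0
Stationarity residual: grad f(x) + sum_i lambda_i a_i = (-3, -3)
  -> stationarity FAILS
Primal feasibility (all g_i <= 0): OK
Dual feasibility (all lambda_i >= 0): OK
Complementary slackness (lambda_i * g_i(x) = 0 for all i): OK

Verdict: the first failing condition is stationarity -> stat.

stat


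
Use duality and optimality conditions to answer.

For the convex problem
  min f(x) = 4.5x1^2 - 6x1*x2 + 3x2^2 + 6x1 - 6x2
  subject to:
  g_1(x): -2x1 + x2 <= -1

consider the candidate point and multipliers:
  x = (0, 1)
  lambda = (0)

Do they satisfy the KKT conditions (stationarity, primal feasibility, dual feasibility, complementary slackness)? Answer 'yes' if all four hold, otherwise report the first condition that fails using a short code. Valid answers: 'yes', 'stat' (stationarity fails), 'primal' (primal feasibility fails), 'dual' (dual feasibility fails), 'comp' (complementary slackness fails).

Gradient of f: grad f(x) = Q x + c = (0, 0)
Constraint values g_i(x) = a_i^T x - b_i:
  g_1((0, 1)) = 2
Stationarity residual: grad f(x) + sum_i lambda_i a_i = (0, 0)
  -> stationarity OK
Primal feasibility (all g_i <= 0): FAILS
Dual feasibility (all lambda_i >= 0): OK
Complementary slackness (lambda_i * g_i(x) = 0 for all i): OK

Verdict: the first failing condition is primal_feasibility -> primal.

primal
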